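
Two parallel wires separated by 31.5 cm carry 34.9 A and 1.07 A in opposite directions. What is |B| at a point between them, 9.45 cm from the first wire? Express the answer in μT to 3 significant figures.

Each long wire gives B = μ₀I/(2πd). Distances are d₁ = 0.0945 m and d₂ = 0.2205 m.
B₁ = 7.39×10⁻⁵ T, B₂ = 9.71×10⁻⁷ T.
Between antiparallel currents both contributions point the same way, so they add. B = B₁ + B₂ = 7.39×10⁻⁵ + 9.71×10⁻⁷ = 7.48×10⁻⁵ T.

B ≈ 74.8 μT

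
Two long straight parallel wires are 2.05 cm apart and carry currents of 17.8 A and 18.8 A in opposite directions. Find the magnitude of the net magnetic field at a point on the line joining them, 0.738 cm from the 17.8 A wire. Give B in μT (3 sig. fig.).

Each long wire gives B = μ₀I/(2πd). Distances are d₁ = 0.00738 m and d₂ = 0.01312 m.
B₁ = 4.82×10⁻⁴ T, B₂ = 2.87×10⁻⁴ T.
Between antiparallel currents both contributions point the same way, so they add. B = B₁ + B₂ = 4.82×10⁻⁴ + 2.87×10⁻⁴ = 7.69×10⁻⁴ T.

B ≈ 769 μT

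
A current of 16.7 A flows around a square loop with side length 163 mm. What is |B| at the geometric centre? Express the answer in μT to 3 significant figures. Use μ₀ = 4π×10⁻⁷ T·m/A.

Each side is a finite straight segment at perpendicular distance d = a/(2 tan(π/4)) = 0.0815 m from the centre, with end-angles ±π/4.
One side contributes B₁ = (μ₀I/4πd)·2 sin(π/4) = 2.90×10⁻⁵ T.
All 4 sides add in the same direction: B = 4 × 2.90×10⁻⁵ = 1.16×10⁻⁴ T.

B ≈ 116 μT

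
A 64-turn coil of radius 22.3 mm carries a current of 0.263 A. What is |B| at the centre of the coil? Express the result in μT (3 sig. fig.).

B ≈ 474 μT

For an N-turn flat coil, B = Nμ₀I/(2R) with R = 0.0223 m.
B = 64 × 7.41×10⁻⁶ T = 4.74×10⁻⁴ T.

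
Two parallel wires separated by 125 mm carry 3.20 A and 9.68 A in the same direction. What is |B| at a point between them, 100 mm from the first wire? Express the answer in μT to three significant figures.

B ≈ 71.0 μT

Each long wire gives B = μ₀I/(2πd). Distances are d₁ = 0.1 m and d₂ = 0.025 m.
B₁ = 6.40×10⁻⁶ T, B₂ = 7.74×10⁻⁵ T.
Between parallel currents the two contributions point in opposite directions, so they subtract. B = |B₁ − B₂| = |6.40×10⁻⁶ − 7.74×10⁻⁵| = 7.10×10⁻⁵ T.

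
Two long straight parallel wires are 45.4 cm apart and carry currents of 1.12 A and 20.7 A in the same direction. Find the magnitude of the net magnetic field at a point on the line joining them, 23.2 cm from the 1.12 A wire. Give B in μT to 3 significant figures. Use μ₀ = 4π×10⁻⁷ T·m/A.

B ≈ 17.7 μT

Each long wire gives B = μ₀I/(2πd). Distances are d₁ = 0.232 m and d₂ = 0.222 m.
B₁ = 9.66×10⁻⁷ T, B₂ = 1.86×10⁻⁵ T.
Between parallel currents the two contributions point in opposite directions, so they subtract. B = |B₁ − B₂| = |9.66×10⁻⁷ − 1.86×10⁻⁵| = 1.77×10⁻⁵ T.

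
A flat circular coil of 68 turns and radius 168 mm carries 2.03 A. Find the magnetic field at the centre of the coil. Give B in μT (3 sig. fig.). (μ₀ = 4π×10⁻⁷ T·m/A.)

For an N-turn flat coil, B = Nμ₀I/(2R) with R = 0.168 m.
B = 68 × 7.59×10⁻⁶ T = 5.16×10⁻⁴ T.

B ≈ 516 μT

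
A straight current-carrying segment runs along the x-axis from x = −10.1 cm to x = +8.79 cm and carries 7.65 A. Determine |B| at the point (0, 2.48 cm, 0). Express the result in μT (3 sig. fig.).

For a finite straight segment, B = (μ₀I/4πd)(sinθ₁ + sinθ₂), where θ₁, θ₂ are the angles from the perpendicular to each end.
The perpendicular distance is d = 0.0248 m; the end-offsets along the wire are a = 0.101 m and b = 0.0879 m.
sinθ₁ = 0.101/√(0.101²+0.0248²) = 0.9712; sinθ₂ = 0.0879/√(0.0879²+0.0248²) = 0.9624.
B = (4π×10⁻⁷ × 7.65) / (4π × 0.0248) × (0.9712 + 0.9624) = 5.96×10⁻⁵ T.

B ≈ 59.6 μT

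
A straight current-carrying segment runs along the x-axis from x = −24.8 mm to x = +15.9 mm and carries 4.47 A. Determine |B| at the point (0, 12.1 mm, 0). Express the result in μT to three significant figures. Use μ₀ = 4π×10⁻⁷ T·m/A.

For a finite straight segment, B = (μ₀I/4πd)(sinθ₁ + sinθ₂), where θ₁, θ₂ are the angles from the perpendicular to each end.
The perpendicular distance is d = 0.0121 m; the end-offsets along the wire are a = 0.0248 m and b = 0.0159 m.
sinθ₁ = 0.0248/√(0.0248²+0.0121²) = 0.8987; sinθ₂ = 0.0159/√(0.0159²+0.0121²) = 0.7958.
B = (4π×10⁻⁷ × 4.47) / (4π × 0.0121) × (0.8987 + 0.7958) = 6.26×10⁻⁵ T.

B ≈ 62.6 μT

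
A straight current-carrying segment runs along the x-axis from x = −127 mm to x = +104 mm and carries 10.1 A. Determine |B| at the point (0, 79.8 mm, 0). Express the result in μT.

For a finite straight segment, B = (μ₀I/4πd)(sinθ₁ + sinθ₂), where θ₁, θ₂ are the angles from the perpendicular to each end.
The perpendicular distance is d = 0.0798 m; the end-offsets along the wire are a = 0.127 m and b = 0.104 m.
sinθ₁ = 0.127/√(0.127²+0.0798²) = 0.8467; sinθ₂ = 0.104/√(0.104²+0.0798²) = 0.7934.
B = (4π×10⁻⁷ × 10.1) / (4π × 0.0798) × (0.8467 + 0.7934) = 2.08×10⁻⁵ T.

B ≈ 20.8 μT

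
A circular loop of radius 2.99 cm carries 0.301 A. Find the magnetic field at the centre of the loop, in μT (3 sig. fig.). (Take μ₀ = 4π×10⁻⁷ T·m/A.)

At the centre of a circular loop the Biot–Savart law gives B = μ₀I/(2R).
B = (4π×10⁻⁷ × 0.301) / (2 × 0.0299) = 6.33×10⁻⁶ T.

B ≈ 6.33 μT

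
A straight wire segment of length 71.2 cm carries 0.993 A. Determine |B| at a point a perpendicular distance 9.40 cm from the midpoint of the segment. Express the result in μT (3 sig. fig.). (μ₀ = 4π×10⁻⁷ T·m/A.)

B ≈ 2.04 μT

For a finite straight segment, B = (μ₀I/4πd)(sinθ₁ + sinθ₂), where θ₁, θ₂ are the angles from the perpendicular to each end.
The perpendicular from the point meets the wire at its midpoint, so each end is L/2 = 0.356 m away along the wire.
sinθ₁ = 0.356/√(0.356²+0.094²) = 0.9669; sinθ₂ = 0.356/√(0.356²+0.094²) = 0.9669.
B = (4π×10⁻⁷ × 0.993) / (4π × 0.094) × (0.9669 + 0.9669) = 2.04×10⁻⁶ T.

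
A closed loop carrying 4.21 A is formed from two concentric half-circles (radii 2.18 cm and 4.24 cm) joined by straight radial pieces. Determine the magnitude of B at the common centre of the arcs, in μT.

B ≈ 29.5 μT

The radial connectors point toward the centre, so dl × r̂ = 0 and they contribute nothing.
Each semicircle gives μ₀I/(4R): inner arc 6.07×10⁻⁵ T, outer arc 3.12×10⁻⁵ T.
The two arcs carry current in opposite angular senses, so their fields oppose: B = |6.07×10⁻⁵ − 3.12×10⁻⁵| = 2.95×10⁻⁵ T.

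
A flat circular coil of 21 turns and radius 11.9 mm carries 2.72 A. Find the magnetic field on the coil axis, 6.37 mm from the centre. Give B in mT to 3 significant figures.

For an N-turn flat coil, B = Nμ₀IR²/[2(R²+z²)^(3/2)] with R = 0.0119 m, z = 0.00637 m.
B = 21 × 9.84×10⁻⁵ T = 2.07×10⁻³ T.

B ≈ 2.07 mT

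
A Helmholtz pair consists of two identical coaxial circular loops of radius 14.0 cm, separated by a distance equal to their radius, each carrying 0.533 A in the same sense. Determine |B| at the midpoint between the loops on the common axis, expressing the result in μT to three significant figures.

B ≈ 3.42 μT

Each loop contributes B = μ₀IR²/[2(R²+z²)^(3/2)] on the axis, with z measured from that loop.
Loop 1 (z = 0.07 m): B₁ = 1.71×10⁻⁶ T. Loop 2 (z = 0.07 m): B₂ = 1.71×10⁻⁶ T.
The fields add: B = B₁ + B₂ = 3.42×10⁻⁶ T.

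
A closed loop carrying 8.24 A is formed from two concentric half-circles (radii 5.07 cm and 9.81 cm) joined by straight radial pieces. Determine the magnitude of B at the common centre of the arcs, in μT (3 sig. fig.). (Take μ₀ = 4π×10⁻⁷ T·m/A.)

The radial connectors point toward the centre, so dl × r̂ = 0 and they contribute nothing.
Each semicircle gives μ₀I/(4R): inner arc 5.11×10⁻⁵ T, outer arc 2.64×10⁻⁵ T.
The two arcs carry current in opposite angular senses, so their fields oppose: B = |5.11×10⁻⁵ − 2.64×10⁻⁵| = 2.47×10⁻⁵ T.

B ≈ 24.7 μT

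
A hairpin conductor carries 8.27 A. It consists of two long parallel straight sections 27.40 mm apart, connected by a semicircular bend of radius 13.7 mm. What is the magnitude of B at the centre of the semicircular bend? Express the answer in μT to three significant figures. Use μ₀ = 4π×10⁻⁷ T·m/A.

B ≈ 310 μT

The semicircular arc contributes B_arc = μ₀I·π/(4πR) = μ₀I/(4R) = 1.90×10⁻⁴ T.
Each semi-infinite lead is at perpendicular distance R = 0.0137 m from the centre, with the perpendicular foot at its near end, so it contributes μ₀I/(4πR); both point the same way, together 1.21×10⁻⁴ T.
Arc and leads all point the same direction: B = 1.90×10⁻⁴ + 1.21×10⁻⁴ = 3.10×10⁻⁴ T.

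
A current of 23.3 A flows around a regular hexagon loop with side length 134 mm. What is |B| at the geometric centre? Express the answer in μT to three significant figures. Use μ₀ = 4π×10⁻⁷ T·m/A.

Each side is a finite straight segment at perpendicular distance d = a/(2 tan(π/6)) = 0.116 m from the centre, with end-angles ±π/6.
One side contributes B₁ = (μ₀I/4πd)·2 sin(π/6) = 2.01×10⁻⁵ T.
All 6 sides add in the same direction: B = 6 × 2.01×10⁻⁵ = 1.20×10⁻⁴ T.

B ≈ 120 μT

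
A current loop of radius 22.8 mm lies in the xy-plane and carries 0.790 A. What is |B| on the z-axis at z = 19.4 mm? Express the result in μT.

On the axis of a circular loop, B = μ₀IR² / [2(R²+z²)^(3/2)].
R² + z² = (0.0228)² + (0.0194)² = 0.0008962 m², and (R²+z²)^(3/2) = 2.68×10⁻⁵ m³.
B = (4π×10⁻⁷ × 0.790 × 0.0005198) / (2 × 2.68×10⁻⁵) = 9.62×10⁻⁶ T.

B ≈ 9.62 μT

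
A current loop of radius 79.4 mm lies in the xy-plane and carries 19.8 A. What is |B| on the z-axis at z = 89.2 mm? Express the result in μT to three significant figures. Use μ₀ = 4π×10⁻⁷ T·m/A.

On the axis of a circular loop, B = μ₀IR² / [2(R²+z²)^(3/2)].
R² + z² = (0.0794)² + (0.0892)² = 0.01426 m², and (R²+z²)^(3/2) = 1.70×10⁻³ m³.
B = (4π×10⁻⁷ × 19.8 × 0.006304) / (2 × 1.70×10⁻³) = 4.61×10⁻⁵ T.

B ≈ 46.1 μT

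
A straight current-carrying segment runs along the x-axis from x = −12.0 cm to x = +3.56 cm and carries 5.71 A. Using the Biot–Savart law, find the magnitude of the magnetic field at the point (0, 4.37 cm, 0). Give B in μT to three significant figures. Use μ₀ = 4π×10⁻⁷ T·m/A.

For a finite straight segment, B = (μ₀I/4πd)(sinθ₁ + sinθ₂), where θ₁, θ₂ are the angles from the perpendicular to each end.
The perpendicular distance is d = 0.0437 m; the end-offsets along the wire are a = 0.12 m and b = 0.0356 m.
sinθ₁ = 0.12/√(0.12²+0.0437²) = 0.9396; sinθ₂ = 0.0356/√(0.0356²+0.0437²) = 0.6316.
B = (4π×10⁻⁷ × 5.71) / (4π × 0.0437) × (0.9396 + 0.6316) = 2.05×10⁻⁵ T.

B ≈ 20.5 μT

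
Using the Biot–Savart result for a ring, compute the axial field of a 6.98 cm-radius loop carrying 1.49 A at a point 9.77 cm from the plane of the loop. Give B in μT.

B ≈ 2.63 μT

On the axis of a circular loop, B = μ₀IR² / [2(R²+z²)^(3/2)].
R² + z² = (0.0698)² + (0.0977)² = 0.01442 m², and (R²+z²)^(3/2) = 1.73×10⁻³ m³.
B = (4π×10⁻⁷ × 1.49 × 0.004872) / (2 × 1.73×10⁻³) = 2.63×10⁻⁶ T.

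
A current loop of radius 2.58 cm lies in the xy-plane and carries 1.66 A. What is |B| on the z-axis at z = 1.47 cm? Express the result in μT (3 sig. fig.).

On the axis of a circular loop, B = μ₀IR² / [2(R²+z²)^(3/2)].
R² + z² = (0.0258)² + (0.0147)² = 0.0008817 m², and (R²+z²)^(3/2) = 2.62×10⁻⁵ m³.
B = (4π×10⁻⁷ × 1.66 × 0.0006656) / (2 × 2.62×10⁻⁵) = 2.65×10⁻⁵ T.

B ≈ 26.5 μT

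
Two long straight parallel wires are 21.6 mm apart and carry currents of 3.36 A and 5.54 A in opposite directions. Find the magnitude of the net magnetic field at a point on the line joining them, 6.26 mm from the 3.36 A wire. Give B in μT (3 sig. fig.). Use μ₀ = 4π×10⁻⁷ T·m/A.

B ≈ 180 μT

Each long wire gives B = μ₀I/(2πd). Distances are d₁ = 0.00626 m and d₂ = 0.01534 m.
B₁ = 1.07×10⁻⁴ T, B₂ = 7.22×10⁻⁵ T.
Between antiparallel currents both contributions point the same way, so they add. B = B₁ + B₂ = 1.07×10⁻⁴ + 7.22×10⁻⁵ = 1.80×10⁻⁴ T.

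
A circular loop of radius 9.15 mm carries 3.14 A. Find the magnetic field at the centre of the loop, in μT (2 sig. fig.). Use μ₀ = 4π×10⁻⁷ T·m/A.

At the centre of a circular loop the Biot–Savart law gives B = μ₀I/(2R).
B = (4π×10⁻⁷ × 3.14) / (2 × 0.00915) = 2.16×10⁻⁴ T.

B ≈ 220 μT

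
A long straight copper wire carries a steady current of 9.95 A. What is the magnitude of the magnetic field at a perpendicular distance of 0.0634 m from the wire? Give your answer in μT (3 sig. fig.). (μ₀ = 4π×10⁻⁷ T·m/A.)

B ≈ 31.4 μT

For an infinitely long straight wire, B = μ₀I/(2πd).
B = (4π×10⁻⁷ × 9.95) / (2π × 0.0634) = 3.14×10⁻⁵ T.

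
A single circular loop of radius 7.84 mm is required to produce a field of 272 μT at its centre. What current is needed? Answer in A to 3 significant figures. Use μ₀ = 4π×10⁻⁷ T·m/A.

I ≈ 3.39 A

At the centre of a circular loop B = μ₀I/(2R), so I = 2RB/μ₀.
With R = 0.00784 m, I = 2 × 0.00784 × 2.72×10⁻⁴ / (4π×10⁻⁷) = 3.39 A.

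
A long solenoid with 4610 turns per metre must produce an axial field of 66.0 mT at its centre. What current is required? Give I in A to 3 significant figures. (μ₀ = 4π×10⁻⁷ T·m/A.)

Inside a long solenoid B = μ₀nI with n = 4610 m⁻¹, so I = B/(μ₀n).
I = 6.60×10⁻² / (4π×10⁻⁷ × 4610) = 11.4 A.

I ≈ 11.4 A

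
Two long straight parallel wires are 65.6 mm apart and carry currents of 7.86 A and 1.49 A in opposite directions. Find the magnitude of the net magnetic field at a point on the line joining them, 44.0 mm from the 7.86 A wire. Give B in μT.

Each long wire gives B = μ₀I/(2πd). Distances are d₁ = 0.044 m and d₂ = 0.0216 m.
B₁ = 3.57×10⁻⁵ T, B₂ = 1.38×10⁻⁵ T.
Between antiparallel currents both contributions point the same way, so they add. B = B₁ + B₂ = 3.57×10⁻⁵ + 1.38×10⁻⁵ = 4.95×10⁻⁵ T.

B ≈ 49.5 μT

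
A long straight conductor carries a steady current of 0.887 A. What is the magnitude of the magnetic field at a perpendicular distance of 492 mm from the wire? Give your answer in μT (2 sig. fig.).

B ≈ 0.36 μT

For an infinitely long straight wire, B = μ₀I/(2πd).
B = (4π×10⁻⁷ × 0.887) / (2π × 0.492) = 3.61×10⁻⁷ T.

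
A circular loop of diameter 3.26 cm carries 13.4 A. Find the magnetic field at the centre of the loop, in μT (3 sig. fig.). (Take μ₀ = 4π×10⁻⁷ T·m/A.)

At the centre of a circular loop the Biot–Savart law gives B = μ₀I/(2R) (so R = 0.0163 m).
B = (4π×10⁻⁷ × 13.4) / (2 × 0.0163) = 5.17×10⁻⁴ T.

B ≈ 517 μT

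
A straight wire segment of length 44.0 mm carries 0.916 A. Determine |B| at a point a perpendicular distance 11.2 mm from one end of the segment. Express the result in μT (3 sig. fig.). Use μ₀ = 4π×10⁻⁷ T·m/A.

B ≈ 7.93 μT

For a finite straight segment, B = (μ₀I/4πd)(sinθ₁ + sinθ₂), where θ₁, θ₂ are the angles from the perpendicular to each end.
The perpendicular foot is at one end, so the two end-offsets along the wire are 0 and L = 0.044 m.
sinθ₁ = 0/√(0²+0.0112²) = 0.0000; sinθ₂ = 0.044/√(0.044²+0.0112²) = 0.9691.
B = (4π×10⁻⁷ × 0.916) / (4π × 0.0112) × (0.0000 + 0.9691) = 7.93×10⁻⁶ T.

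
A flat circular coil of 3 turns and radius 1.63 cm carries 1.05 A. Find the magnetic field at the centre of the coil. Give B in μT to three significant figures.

B ≈ 121 μT

For an N-turn flat coil, B = Nμ₀I/(2R) with R = 0.0163 m.
B = 3 × 4.05×10⁻⁵ T = 1.21×10⁻⁴ T.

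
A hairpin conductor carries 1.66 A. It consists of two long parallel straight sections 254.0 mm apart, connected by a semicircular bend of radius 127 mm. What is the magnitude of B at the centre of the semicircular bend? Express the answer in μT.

B ≈ 6.72 μT

The semicircular arc contributes B_arc = μ₀I·π/(4πR) = μ₀I/(4R) = 4.11×10⁻⁶ T.
Each semi-infinite lead is at perpendicular distance R = 0.127 m from the centre, with the perpendicular foot at its near end, so it contributes μ₀I/(4πR); both point the same way, together 2.61×10⁻⁶ T.
Arc and leads all point the same direction: B = 4.11×10⁻⁶ + 2.61×10⁻⁶ = 6.72×10⁻⁶ T.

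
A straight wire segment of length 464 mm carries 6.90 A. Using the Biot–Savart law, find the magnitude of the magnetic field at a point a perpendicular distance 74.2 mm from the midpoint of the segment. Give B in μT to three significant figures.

B ≈ 17.7 μT

For a finite straight segment, B = (μ₀I/4πd)(sinθ₁ + sinθ₂), where θ₁, θ₂ are the angles from the perpendicular to each end.
The perpendicular from the point meets the wire at its midpoint, so each end is L/2 = 0.232 m away along the wire.
sinθ₁ = 0.232/√(0.232²+0.0742²) = 0.9525; sinθ₂ = 0.232/√(0.232²+0.0742²) = 0.9525.
B = (4π×10⁻⁷ × 6.90) / (4π × 0.0742) × (0.9525 + 0.9525) = 1.77×10⁻⁵ T.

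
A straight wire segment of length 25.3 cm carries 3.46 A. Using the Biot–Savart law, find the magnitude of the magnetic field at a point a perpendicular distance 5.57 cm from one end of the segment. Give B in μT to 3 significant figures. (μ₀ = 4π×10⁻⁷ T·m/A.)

B ≈ 6.07 μT

For a finite straight segment, B = (μ₀I/4πd)(sinθ₁ + sinθ₂), where θ₁, θ₂ are the angles from the perpendicular to each end.
The perpendicular foot is at one end, so the two end-offsets along the wire are 0 and L = 0.253 m.
sinθ₁ = 0/√(0²+0.0557²) = 0.0000; sinθ₂ = 0.253/√(0.253²+0.0557²) = 0.9766.
B = (4π×10⁻⁷ × 3.46) / (4π × 0.0557) × (0.0000 + 0.9766) = 6.07×10⁻⁶ T.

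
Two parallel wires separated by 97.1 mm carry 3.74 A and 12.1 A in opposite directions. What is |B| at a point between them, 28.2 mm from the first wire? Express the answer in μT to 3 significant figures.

Each long wire gives B = μ₀I/(2πd). Distances are d₁ = 0.0282 m and d₂ = 0.0689 m.
B₁ = 2.65×10⁻⁵ T, B₂ = 3.51×10⁻⁵ T.
Between antiparallel currents both contributions point the same way, so they add. B = B₁ + B₂ = 2.65×10⁻⁵ + 3.51×10⁻⁵ = 6.16×10⁻⁵ T.

B ≈ 61.6 μT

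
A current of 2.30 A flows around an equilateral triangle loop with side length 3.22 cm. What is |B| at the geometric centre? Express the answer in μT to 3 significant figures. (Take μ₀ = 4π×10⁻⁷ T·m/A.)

Each side is a finite straight segment at perpendicular distance d = a/(2 tan(π/3)) = 0.009295 m from the centre, with end-angles ±π/3.
One side contributes B₁ = (μ₀I/4πd)·2 sin(π/3) = 4.29×10⁻⁵ T.
All 3 sides add in the same direction: B = 3 × 4.29×10⁻⁵ = 1.29×10⁻⁴ T.

B ≈ 129 μT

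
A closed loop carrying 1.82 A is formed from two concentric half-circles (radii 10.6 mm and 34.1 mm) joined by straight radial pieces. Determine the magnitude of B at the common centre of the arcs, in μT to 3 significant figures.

The radial connectors point toward the centre, so dl × r̂ = 0 and they contribute nothing.
Each semicircle gives μ₀I/(4R): inner arc 5.39×10⁻⁵ T, outer arc 1.68×10⁻⁵ T.
The two arcs carry current in opposite angular senses, so their fields oppose: B = |5.39×10⁻⁵ − 1.68×10⁻⁵| = 3.72×10⁻⁵ T.

B ≈ 37.2 μT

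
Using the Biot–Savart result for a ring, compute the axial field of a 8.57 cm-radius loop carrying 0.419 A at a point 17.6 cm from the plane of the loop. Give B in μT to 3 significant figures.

B ≈ 0.258 μT

On the axis of a circular loop, B = μ₀IR² / [2(R²+z²)^(3/2)].
R² + z² = (0.0857)² + (0.176)² = 0.03832 m², and (R²+z²)^(3/2) = 7.50×10⁻³ m³.
B = (4π×10⁻⁷ × 0.419 × 0.007344) / (2 × 7.50×10⁻³) = 2.58×10⁻⁷ T.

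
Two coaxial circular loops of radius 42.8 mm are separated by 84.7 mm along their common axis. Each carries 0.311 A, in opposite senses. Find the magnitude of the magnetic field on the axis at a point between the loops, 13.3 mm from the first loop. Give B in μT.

B ≈ 3.36 μT

Each loop contributes B = μ₀IR²/[2(R²+z²)^(3/2)] on the axis, with z measured from that loop.
Loop 1 (z = 0.0133 m): B₁ = 3.98×10⁻⁶ T. Loop 2 (z = 0.0714 m): B₂ = 6.21×10⁻⁷ T.
The fields oppose: B = |B₁ − B₂| = 3.36×10⁻⁶ T.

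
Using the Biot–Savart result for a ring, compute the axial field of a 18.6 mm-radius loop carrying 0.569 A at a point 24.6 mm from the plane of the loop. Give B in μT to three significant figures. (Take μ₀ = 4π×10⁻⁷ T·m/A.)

On the axis of a circular loop, B = μ₀IR² / [2(R²+z²)^(3/2)].
R² + z² = (0.0186)² + (0.0246)² = 0.0009511 m², and (R²+z²)^(3/2) = 2.93×10⁻⁵ m³.
B = (4π×10⁻⁷ × 0.569 × 0.000346) / (2 × 2.93×10⁻⁵) = 4.22×10⁻⁶ T.

B ≈ 4.22 μT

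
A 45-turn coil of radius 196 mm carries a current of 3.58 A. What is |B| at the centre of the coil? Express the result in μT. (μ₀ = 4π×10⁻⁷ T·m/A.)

For an N-turn flat coil, B = Nμ₀I/(2R) with R = 0.196 m.
B = 45 × 1.15×10⁻⁵ T = 5.16×10⁻⁴ T.

B ≈ 516 μT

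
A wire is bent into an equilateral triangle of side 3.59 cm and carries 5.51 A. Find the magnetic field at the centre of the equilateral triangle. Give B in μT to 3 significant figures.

B ≈ 276 μT

Each side is a finite straight segment at perpendicular distance d = a/(2 tan(π/3)) = 0.01036 m from the centre, with end-angles ±π/3.
One side contributes B₁ = (μ₀I/4πd)·2 sin(π/3) = 9.21×10⁻⁵ T.
All 3 sides add in the same direction: B = 3 × 9.21×10⁻⁵ = 2.76×10⁻⁴ T.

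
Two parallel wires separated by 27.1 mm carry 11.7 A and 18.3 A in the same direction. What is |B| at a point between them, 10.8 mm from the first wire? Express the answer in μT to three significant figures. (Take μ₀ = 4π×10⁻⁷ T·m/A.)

Each long wire gives B = μ₀I/(2πd). Distances are d₁ = 0.0108 m and d₂ = 0.0163 m.
B₁ = 2.17×10⁻⁴ T, B₂ = 2.25×10⁻⁴ T.
Between parallel currents the two contributions point in opposite directions, so they subtract. B = |B₁ − B₂| = |2.17×10⁻⁴ − 2.25×10⁻⁴| = 7.87×10⁻⁶ T.

B ≈ 7.87 μT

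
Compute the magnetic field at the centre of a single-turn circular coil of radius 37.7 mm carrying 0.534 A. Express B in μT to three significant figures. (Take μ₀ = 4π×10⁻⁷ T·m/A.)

B ≈ 8.90 μT

At the centre of a circular loop the Biot–Savart law gives B = μ₀I/(2R).
B = (4π×10⁻⁷ × 0.534) / (2 × 0.0377) = 8.90×10⁻⁶ T.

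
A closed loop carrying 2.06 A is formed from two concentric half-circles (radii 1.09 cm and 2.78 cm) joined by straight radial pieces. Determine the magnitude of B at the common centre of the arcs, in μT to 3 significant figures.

The radial connectors point toward the centre, so dl × r̂ = 0 and they contribute nothing.
Each semicircle gives μ₀I/(4R): inner arc 5.94×10⁻⁵ T, outer arc 2.33×10⁻⁵ T.
The two arcs carry current in opposite angular senses, so their fields oppose: B = |5.94×10⁻⁵ − 2.33×10⁻⁵| = 3.61×10⁻⁵ T.

B ≈ 36.1 μT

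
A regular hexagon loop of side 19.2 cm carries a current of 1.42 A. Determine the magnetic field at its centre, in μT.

Each side is a finite straight segment at perpendicular distance d = a/(2 tan(π/6)) = 0.1663 m from the centre, with end-angles ±π/6.
One side contributes B₁ = (μ₀I/4πd)·2 sin(π/6) = 8.54×10⁻⁷ T.
All 6 sides add in the same direction: B = 6 × 8.54×10⁻⁷ = 5.12×10⁻⁶ T.

B ≈ 5.12 μT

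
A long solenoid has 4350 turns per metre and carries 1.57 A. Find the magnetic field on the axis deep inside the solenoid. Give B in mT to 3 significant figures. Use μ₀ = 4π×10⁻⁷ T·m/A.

B ≈ 8.58 mT

Inside a long solenoid, B = μ₀nI with n = 4350 turns/m.
B = 4π×10⁻⁷ × 4350 × 1.57 = 8.58×10⁻³ T.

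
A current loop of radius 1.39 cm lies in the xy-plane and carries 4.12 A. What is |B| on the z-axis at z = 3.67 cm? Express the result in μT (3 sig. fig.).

On the axis of a circular loop, B = μ₀IR² / [2(R²+z²)^(3/2)].
R² + z² = (0.0139)² + (0.0367)² = 0.00154 m², and (R²+z²)^(3/2) = 6.04×10⁻⁵ m³.
B = (4π×10⁻⁷ × 4.12 × 0.0001932) / (2 × 6.04×10⁻⁵) = 8.28×10⁻⁶ T.

B ≈ 8.28 μT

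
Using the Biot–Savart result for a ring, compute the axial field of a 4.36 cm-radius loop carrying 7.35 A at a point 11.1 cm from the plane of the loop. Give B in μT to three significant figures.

B ≈ 5.18 μT

On the axis of a circular loop, B = μ₀IR² / [2(R²+z²)^(3/2)].
R² + z² = (0.0436)² + (0.111)² = 0.01422 m², and (R²+z²)^(3/2) = 1.70×10⁻³ m³.
B = (4π×10⁻⁷ × 7.35 × 0.001901) / (2 × 1.70×10⁻³) = 5.18×10⁻⁶ T.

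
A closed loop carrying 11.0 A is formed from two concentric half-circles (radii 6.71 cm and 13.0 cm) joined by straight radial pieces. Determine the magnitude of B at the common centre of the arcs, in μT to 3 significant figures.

B ≈ 24.9 μT

The radial connectors point toward the centre, so dl × r̂ = 0 and they contribute nothing.
Each semicircle gives μ₀I/(4R): inner arc 5.15×10⁻⁵ T, outer arc 2.66×10⁻⁵ T.
The two arcs carry current in opposite angular senses, so their fields oppose: B = |5.15×10⁻⁵ − 2.66×10⁻⁵| = 2.49×10⁻⁵ T.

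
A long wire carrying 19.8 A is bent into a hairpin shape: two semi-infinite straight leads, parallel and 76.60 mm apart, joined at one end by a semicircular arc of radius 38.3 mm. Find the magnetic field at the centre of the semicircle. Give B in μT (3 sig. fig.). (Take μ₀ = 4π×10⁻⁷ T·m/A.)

B ≈ 266 μT

The semicircular arc contributes B_arc = μ₀I·π/(4πR) = μ₀I/(4R) = 1.62×10⁻⁴ T.
Each semi-infinite lead is at perpendicular distance R = 0.0383 m from the centre, with the perpendicular foot at its near end, so it contributes μ₀I/(4πR); both point the same way, together 1.03×10⁻⁴ T.
Arc and leads all point the same direction: B = 1.62×10⁻⁴ + 1.03×10⁻⁴ = 2.66×10⁻⁴ T.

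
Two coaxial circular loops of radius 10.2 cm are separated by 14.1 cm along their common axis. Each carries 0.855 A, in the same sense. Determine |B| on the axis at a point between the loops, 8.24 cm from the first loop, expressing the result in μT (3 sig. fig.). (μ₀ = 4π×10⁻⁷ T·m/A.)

Each loop contributes B = μ₀IR²/[2(R²+z²)^(3/2)] on the axis, with z measured from that loop.
Loop 1 (z = 0.0824 m): B₁ = 2.48×10⁻⁶ T. Loop 2 (z = 0.0586 m): B₂ = 3.43×10⁻⁶ T.
The fields add: B = B₁ + B₂ = 5.91×10⁻⁶ T.

B ≈ 5.91 μT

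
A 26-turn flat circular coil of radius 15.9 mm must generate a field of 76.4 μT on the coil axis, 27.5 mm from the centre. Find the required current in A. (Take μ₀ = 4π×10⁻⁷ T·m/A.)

For an N-turn coil, B = Nμ₀IR²/[2(R²+z²)^(3/2)] with R = 0.0159 m, z = 0.0275 m, so I = 2B(R²+z²)^(3/2)/(Nμ₀R²) = 2 × 7.64×10⁻⁵ × 3.21×10⁻⁵ / (26 × 4π×10⁻⁷ × 0.0002528) = 0.593 A.

I ≈ 0.593 A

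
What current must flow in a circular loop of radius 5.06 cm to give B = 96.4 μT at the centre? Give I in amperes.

I ≈ 7.76 A

At the centre of a circular loop B = μ₀I/(2R), so I = 2RB/μ₀.
With R = 0.0506 m, I = 2 × 0.0506 × 9.64×10⁻⁵ / (4π×10⁻⁷) = 7.76 A.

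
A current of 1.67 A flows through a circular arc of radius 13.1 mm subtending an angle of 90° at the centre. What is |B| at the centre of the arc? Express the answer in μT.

The Biot–Savart field of a circular arc at its centre is B = μ₀Iφ/(4πR), with φ = 1.571 rad.
B = (4π×10⁻⁷ × 1.67 × 1.571) / (4π × 0.0131) = 2.00×10⁻⁵ T.

B ≈ 20.0 μT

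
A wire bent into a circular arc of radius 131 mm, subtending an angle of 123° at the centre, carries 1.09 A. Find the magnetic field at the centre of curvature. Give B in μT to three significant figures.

The Biot–Savart field of a circular arc at its centre is B = μ₀Iφ/(4πR), with φ = 2.147 rad.
B = (4π×10⁻⁷ × 1.09 × 2.147) / (4π × 0.131) = 1.79×10⁻⁶ T.

B ≈ 1.79 μT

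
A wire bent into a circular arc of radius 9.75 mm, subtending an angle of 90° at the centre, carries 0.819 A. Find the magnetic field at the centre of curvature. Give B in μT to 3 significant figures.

The Biot–Savart field of a circular arc at its centre is B = μ₀Iφ/(4πR), with φ = 1.571 rad.
B = (4π×10⁻⁷ × 0.819 × 1.571) / (4π × 0.00975) = 1.32×10⁻⁵ T.

B ≈ 13.2 μT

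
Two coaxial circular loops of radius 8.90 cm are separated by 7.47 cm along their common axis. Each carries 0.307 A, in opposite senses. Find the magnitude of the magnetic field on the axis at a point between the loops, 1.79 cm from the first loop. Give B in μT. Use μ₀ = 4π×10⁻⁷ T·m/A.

B ≈ 0.744 μT

Each loop contributes B = μ₀IR²/[2(R²+z²)^(3/2)] on the axis, with z measured from that loop.
Loop 1 (z = 0.0179 m): B₁ = 2.04×10⁻⁶ T. Loop 2 (z = 0.0568 m): B₂ = 1.30×10⁻⁶ T.
The fields oppose: B = |B₁ − B₂| = 7.44×10⁻⁷ T.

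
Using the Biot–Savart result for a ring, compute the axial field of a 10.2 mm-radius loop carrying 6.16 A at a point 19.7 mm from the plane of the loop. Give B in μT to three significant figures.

B ≈ 36.9 μT

On the axis of a circular loop, B = μ₀IR² / [2(R²+z²)^(3/2)].
R² + z² = (0.0102)² + (0.0197)² = 0.0004921 m², and (R²+z²)^(3/2) = 1.09×10⁻⁵ m³.
B = (4π×10⁻⁷ × 6.16 × 0.000104) / (2 × 1.09×10⁻⁵) = 3.69×10⁻⁵ T.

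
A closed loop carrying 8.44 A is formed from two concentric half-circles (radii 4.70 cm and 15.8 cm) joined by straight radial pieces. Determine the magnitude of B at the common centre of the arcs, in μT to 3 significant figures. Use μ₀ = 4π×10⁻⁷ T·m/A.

The radial connectors point toward the centre, so dl × r̂ = 0 and they contribute nothing.
Each semicircle gives μ₀I/(4R): inner arc 5.64×10⁻⁵ T, outer arc 1.68×10⁻⁵ T.
The two arcs carry current in opposite angular senses, so their fields oppose: B = |5.64×10⁻⁵ − 1.68×10⁻⁵| = 3.96×10⁻⁵ T.

B ≈ 39.6 μT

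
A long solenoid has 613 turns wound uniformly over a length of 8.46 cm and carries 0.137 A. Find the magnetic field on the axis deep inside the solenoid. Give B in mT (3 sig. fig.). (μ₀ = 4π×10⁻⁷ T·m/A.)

B ≈ 1.25 mT

Inside a long solenoid, B = μ₀nI with n = 7246 turns/m.
B = 4π×10⁻⁷ × 7246 × 0.137 = 1.25×10⁻³ T.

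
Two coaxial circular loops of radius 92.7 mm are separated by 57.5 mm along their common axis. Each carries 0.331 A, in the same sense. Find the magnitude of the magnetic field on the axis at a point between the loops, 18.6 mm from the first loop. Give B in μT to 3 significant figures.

Each loop contributes B = μ₀IR²/[2(R²+z²)^(3/2)] on the axis, with z measured from that loop.
Loop 1 (z = 0.0186 m): B₁ = 2.11×10⁻⁶ T. Loop 2 (z = 0.0389 m): B₂ = 1.76×10⁻⁶ T.
The fields add: B = B₁ + B₂ = 3.87×10⁻⁶ T.

B ≈ 3.87 μT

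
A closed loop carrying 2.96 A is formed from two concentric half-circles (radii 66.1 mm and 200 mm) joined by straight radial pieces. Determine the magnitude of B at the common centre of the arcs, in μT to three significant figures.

The radial connectors point toward the centre, so dl × r̂ = 0 and they contribute nothing.
Each semicircle gives μ₀I/(4R): inner arc 1.41×10⁻⁵ T, outer arc 4.65×10⁻⁶ T.
The two arcs carry current in opposite angular senses, so their fields oppose: B = |1.41×10⁻⁵ − 4.65×10⁻⁶| = 9.42×10⁻⁶ T.

B ≈ 9.42 μT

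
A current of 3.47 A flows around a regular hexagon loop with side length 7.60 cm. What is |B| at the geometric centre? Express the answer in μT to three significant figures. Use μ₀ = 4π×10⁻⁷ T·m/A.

Each side is a finite straight segment at perpendicular distance d = a/(2 tan(π/6)) = 0.06582 m from the centre, with end-angles ±π/6.
One side contributes B₁ = (μ₀I/4πd)·2 sin(π/6) = 5.27×10⁻⁶ T.
All 6 sides add in the same direction: B = 6 × 5.27×10⁻⁶ = 3.16×10⁻⁵ T.

B ≈ 31.6 μT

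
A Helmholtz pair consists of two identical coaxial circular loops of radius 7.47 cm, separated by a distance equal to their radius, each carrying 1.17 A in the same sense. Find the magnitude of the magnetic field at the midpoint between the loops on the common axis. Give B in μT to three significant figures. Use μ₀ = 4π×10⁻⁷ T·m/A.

B ≈ 14.1 μT

Each loop contributes B = μ₀IR²/[2(R²+z²)^(3/2)] on the axis, with z measured from that loop.
Loop 1 (z = 0.03735 m): B₁ = 7.04×10⁻⁶ T. Loop 2 (z = 0.03735 m): B₂ = 7.04×10⁻⁶ T.
The fields add: B = B₁ + B₂ = 1.41×10⁻⁵ T.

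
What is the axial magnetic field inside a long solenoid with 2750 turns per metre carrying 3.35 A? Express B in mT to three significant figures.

Inside a long solenoid, B = μ₀nI with n = 2750 turns/m.
B = 4π×10⁻⁷ × 2750 × 3.35 = 1.16×10⁻² T.

B ≈ 11.6 mT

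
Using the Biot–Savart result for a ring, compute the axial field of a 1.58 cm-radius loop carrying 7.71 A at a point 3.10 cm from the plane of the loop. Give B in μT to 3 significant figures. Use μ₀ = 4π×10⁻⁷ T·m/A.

B ≈ 28.7 μT

On the axis of a circular loop, B = μ₀IR² / [2(R²+z²)^(3/2)].
R² + z² = (0.0158)² + (0.031)² = 0.001211 m², and (R²+z²)^(3/2) = 4.21×10⁻⁵ m³.
B = (4π×10⁻⁷ × 7.71 × 0.0002496) / (2 × 4.21×10⁻⁵) = 2.87×10⁻⁵ T.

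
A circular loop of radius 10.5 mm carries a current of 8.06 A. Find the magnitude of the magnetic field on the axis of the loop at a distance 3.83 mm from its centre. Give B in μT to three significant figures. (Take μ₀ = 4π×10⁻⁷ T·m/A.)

On the axis of a circular loop, B = μ₀IR² / [2(R²+z²)^(3/2)].
R² + z² = (0.0105)² + (0.00383)² = 0.0001249 m², and (R²+z²)^(3/2) = 1.40×10⁻⁶ m³.
B = (4π×10⁻⁷ × 8.06 × 0.0001103) / (2 × 1.40×10⁻⁶) = 4.00×10⁻⁴ T.

B ≈ 400 μT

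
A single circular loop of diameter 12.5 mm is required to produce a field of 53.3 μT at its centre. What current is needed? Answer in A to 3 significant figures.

I ≈ 0.530 A

At the centre of a circular loop B = μ₀I/(2R), so I = 2RB/μ₀.
With R = 0.00625 m, I = 2 × 0.00625 × 5.33×10⁻⁵ / (4π×10⁻⁷) = 0.530 A.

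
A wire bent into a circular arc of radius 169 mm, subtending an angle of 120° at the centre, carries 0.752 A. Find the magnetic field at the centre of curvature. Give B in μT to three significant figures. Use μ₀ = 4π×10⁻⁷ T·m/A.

The Biot–Savart field of a circular arc at its centre is B = μ₀Iφ/(4πR), with φ = 2.094 rad.
B = (4π×10⁻⁷ × 0.752 × 2.094) / (4π × 0.169) = 9.32×10⁻⁷ T.

B ≈ 0.932 μT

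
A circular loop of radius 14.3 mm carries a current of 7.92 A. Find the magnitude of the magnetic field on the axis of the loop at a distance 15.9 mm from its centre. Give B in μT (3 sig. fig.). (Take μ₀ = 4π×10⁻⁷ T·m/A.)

On the axis of a circular loop, B = μ₀IR² / [2(R²+z²)^(3/2)].
R² + z² = (0.0143)² + (0.0159)² = 0.0004573 m², and (R²+z²)^(3/2) = 9.78×10⁻⁶ m³.
B = (4π×10⁻⁷ × 7.92 × 0.0002045) / (2 × 9.78×10⁻⁶) = 1.04×10⁻⁴ T.

B ≈ 104 μT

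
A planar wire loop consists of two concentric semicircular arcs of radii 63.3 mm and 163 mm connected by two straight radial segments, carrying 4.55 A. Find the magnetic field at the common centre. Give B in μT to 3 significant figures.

B ≈ 13.8 μT

The radial connectors point toward the centre, so dl × r̂ = 0 and they contribute nothing.
Each semicircle gives μ₀I/(4R): inner arc 2.26×10⁻⁵ T, outer arc 8.77×10⁻⁶ T.
The two arcs carry current in opposite angular senses, so their fields oppose: B = |2.26×10⁻⁵ − 8.77×10⁻⁶| = 1.38×10⁻⁵ T.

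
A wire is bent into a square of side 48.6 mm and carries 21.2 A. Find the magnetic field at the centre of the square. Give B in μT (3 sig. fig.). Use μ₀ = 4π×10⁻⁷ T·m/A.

Each side is a finite straight segment at perpendicular distance d = a/(2 tan(π/4)) = 0.0243 m from the centre, with end-angles ±π/4.
One side contributes B₁ = (μ₀I/4πd)·2 sin(π/4) = 1.23×10⁻⁴ T.
All 4 sides add in the same direction: B = 4 × 1.23×10⁻⁴ = 4.94×10⁻⁴ T.

B ≈ 494 μT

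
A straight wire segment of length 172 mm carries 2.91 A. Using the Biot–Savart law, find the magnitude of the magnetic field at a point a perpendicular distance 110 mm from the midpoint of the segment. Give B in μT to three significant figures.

B ≈ 3.26 μT

For a finite straight segment, B = (μ₀I/4πd)(sinθ₁ + sinθ₂), where θ₁, θ₂ are the angles from the perpendicular to each end.
The perpendicular from the point meets the wire at its midpoint, so each end is L/2 = 0.086 m away along the wire.
sinθ₁ = 0.086/√(0.086²+0.11²) = 0.6159; sinθ₂ = 0.086/√(0.086²+0.11²) = 0.6159.
B = (4π×10⁻⁷ × 2.91) / (4π × 0.11) × (0.6159 + 0.6159) = 3.26×10⁻⁶ T.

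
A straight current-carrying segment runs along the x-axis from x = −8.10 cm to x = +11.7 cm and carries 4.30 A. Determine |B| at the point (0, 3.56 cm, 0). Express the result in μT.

For a finite straight segment, B = (μ₀I/4πd)(sinθ₁ + sinθ₂), where θ₁, θ₂ are the angles from the perpendicular to each end.
The perpendicular distance is d = 0.0356 m; the end-offsets along the wire are a = 0.081 m and b = 0.117 m.
sinθ₁ = 0.081/√(0.081²+0.0356²) = 0.9155; sinθ₂ = 0.117/√(0.117²+0.0356²) = 0.9567.
B = (4π×10⁻⁷ × 4.30) / (4π × 0.0356) × (0.9155 + 0.9567) = 2.26×10⁻⁵ T.

B ≈ 22.6 μT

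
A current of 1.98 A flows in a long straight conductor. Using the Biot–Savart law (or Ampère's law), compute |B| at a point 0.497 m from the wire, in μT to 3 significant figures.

For an infinitely long straight wire, B = μ₀I/(2πd).
B = (4π×10⁻⁷ × 1.98) / (2π × 0.497) = 7.97×10⁻⁷ T.

B ≈ 0.797 μT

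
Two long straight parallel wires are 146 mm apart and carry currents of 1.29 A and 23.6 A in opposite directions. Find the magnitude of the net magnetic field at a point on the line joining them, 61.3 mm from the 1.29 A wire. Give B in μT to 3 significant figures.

Each long wire gives B = μ₀I/(2πd). Distances are d₁ = 0.0613 m and d₂ = 0.0847 m.
B₁ = 4.21×10⁻⁶ T, B₂ = 5.57×10⁻⁵ T.
Between antiparallel currents both contributions point the same way, so they add. B = B₁ + B₂ = 4.21×10⁻⁶ + 5.57×10⁻⁵ = 5.99×10⁻⁵ T.

B ≈ 59.9 μT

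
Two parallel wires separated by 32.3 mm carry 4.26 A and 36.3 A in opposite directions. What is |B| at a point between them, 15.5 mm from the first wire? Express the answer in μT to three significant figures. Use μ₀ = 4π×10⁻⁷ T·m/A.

B ≈ 487 μT

Each long wire gives B = μ₀I/(2πd). Distances are d₁ = 0.0155 m and d₂ = 0.0168 m.
B₁ = 5.50×10⁻⁵ T, B₂ = 4.32×10⁻⁴ T.
Between antiparallel currents both contributions point the same way, so they add. B = B₁ + B₂ = 5.50×10⁻⁵ + 4.32×10⁻⁴ = 4.87×10⁻⁴ T.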